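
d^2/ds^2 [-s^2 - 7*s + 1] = -2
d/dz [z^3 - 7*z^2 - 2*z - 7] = 3*z^2 - 14*z - 2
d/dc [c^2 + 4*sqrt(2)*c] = 2*c + 4*sqrt(2)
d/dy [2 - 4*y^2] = -8*y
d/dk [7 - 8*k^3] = -24*k^2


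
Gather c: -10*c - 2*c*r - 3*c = c*(-2*r - 13)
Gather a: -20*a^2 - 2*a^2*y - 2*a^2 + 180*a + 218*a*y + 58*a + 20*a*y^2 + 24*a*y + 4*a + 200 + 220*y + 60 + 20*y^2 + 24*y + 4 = a^2*(-2*y - 22) + a*(20*y^2 + 242*y + 242) + 20*y^2 + 244*y + 264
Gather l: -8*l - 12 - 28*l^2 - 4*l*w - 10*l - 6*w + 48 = -28*l^2 + l*(-4*w - 18) - 6*w + 36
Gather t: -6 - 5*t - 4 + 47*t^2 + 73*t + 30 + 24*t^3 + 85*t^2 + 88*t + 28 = 24*t^3 + 132*t^2 + 156*t + 48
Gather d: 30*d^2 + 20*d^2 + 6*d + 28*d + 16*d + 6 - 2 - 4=50*d^2 + 50*d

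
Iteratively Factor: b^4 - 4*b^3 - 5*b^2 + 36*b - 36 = (b - 3)*(b^3 - b^2 - 8*b + 12) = (b - 3)*(b - 2)*(b^2 + b - 6) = (b - 3)*(b - 2)^2*(b + 3)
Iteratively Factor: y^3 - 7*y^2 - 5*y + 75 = (y - 5)*(y^2 - 2*y - 15) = (y - 5)*(y + 3)*(y - 5)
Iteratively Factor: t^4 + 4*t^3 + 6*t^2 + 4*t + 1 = (t + 1)*(t^3 + 3*t^2 + 3*t + 1) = (t + 1)^2*(t^2 + 2*t + 1) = (t + 1)^3*(t + 1)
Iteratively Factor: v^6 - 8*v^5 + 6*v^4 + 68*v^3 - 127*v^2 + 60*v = (v - 5)*(v^5 - 3*v^4 - 9*v^3 + 23*v^2 - 12*v) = (v - 5)*(v - 1)*(v^4 - 2*v^3 - 11*v^2 + 12*v) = v*(v - 5)*(v - 1)*(v^3 - 2*v^2 - 11*v + 12) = v*(v - 5)*(v - 4)*(v - 1)*(v^2 + 2*v - 3) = v*(v - 5)*(v - 4)*(v - 1)*(v + 3)*(v - 1)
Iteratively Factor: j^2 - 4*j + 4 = (j - 2)*(j - 2)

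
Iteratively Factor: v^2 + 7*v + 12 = (v + 4)*(v + 3)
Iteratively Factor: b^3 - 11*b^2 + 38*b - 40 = (b - 5)*(b^2 - 6*b + 8) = (b - 5)*(b - 2)*(b - 4)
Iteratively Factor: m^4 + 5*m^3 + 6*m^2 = (m + 2)*(m^3 + 3*m^2) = m*(m + 2)*(m^2 + 3*m) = m^2*(m + 2)*(m + 3)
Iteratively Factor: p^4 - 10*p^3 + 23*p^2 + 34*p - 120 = (p - 3)*(p^3 - 7*p^2 + 2*p + 40) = (p - 3)*(p + 2)*(p^2 - 9*p + 20) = (p - 5)*(p - 3)*(p + 2)*(p - 4)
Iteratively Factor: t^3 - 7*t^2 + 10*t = (t)*(t^2 - 7*t + 10) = t*(t - 5)*(t - 2)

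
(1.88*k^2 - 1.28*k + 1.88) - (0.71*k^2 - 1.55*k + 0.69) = 1.17*k^2 + 0.27*k + 1.19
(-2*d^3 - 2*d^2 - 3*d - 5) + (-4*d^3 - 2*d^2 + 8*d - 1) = -6*d^3 - 4*d^2 + 5*d - 6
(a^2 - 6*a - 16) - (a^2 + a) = -7*a - 16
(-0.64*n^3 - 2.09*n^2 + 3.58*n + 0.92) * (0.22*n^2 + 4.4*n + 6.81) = -0.1408*n^5 - 3.2758*n^4 - 12.7668*n^3 + 1.7215*n^2 + 28.4278*n + 6.2652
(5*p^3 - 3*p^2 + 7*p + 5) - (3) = 5*p^3 - 3*p^2 + 7*p + 2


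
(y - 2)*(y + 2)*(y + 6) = y^3 + 6*y^2 - 4*y - 24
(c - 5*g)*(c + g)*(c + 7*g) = c^3 + 3*c^2*g - 33*c*g^2 - 35*g^3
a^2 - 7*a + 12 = (a - 4)*(a - 3)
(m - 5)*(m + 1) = m^2 - 4*m - 5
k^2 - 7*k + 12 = (k - 4)*(k - 3)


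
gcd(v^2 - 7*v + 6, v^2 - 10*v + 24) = v - 6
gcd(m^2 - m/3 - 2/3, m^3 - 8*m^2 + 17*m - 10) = m - 1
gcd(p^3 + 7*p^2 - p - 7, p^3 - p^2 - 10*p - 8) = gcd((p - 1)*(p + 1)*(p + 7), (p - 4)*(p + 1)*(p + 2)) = p + 1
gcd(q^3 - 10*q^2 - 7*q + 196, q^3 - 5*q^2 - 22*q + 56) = q^2 - 3*q - 28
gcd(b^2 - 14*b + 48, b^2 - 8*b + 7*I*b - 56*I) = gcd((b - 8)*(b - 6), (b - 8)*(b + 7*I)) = b - 8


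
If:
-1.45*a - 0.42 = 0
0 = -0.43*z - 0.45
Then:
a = -0.29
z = -1.05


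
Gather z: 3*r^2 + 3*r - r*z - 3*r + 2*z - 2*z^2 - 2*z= 3*r^2 - r*z - 2*z^2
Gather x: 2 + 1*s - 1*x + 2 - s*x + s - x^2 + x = -s*x + 2*s - x^2 + 4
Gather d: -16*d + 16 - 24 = -16*d - 8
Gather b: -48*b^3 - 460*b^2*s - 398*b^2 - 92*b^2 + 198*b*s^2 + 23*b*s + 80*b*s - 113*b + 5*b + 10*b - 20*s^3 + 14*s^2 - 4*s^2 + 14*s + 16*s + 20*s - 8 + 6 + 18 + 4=-48*b^3 + b^2*(-460*s - 490) + b*(198*s^2 + 103*s - 98) - 20*s^3 + 10*s^2 + 50*s + 20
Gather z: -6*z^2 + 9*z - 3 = -6*z^2 + 9*z - 3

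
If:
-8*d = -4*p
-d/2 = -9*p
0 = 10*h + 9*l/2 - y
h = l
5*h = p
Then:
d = 0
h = 0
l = 0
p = 0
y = 0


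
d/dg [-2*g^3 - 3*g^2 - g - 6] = -6*g^2 - 6*g - 1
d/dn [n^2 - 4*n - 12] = 2*n - 4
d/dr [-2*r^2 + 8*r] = 8 - 4*r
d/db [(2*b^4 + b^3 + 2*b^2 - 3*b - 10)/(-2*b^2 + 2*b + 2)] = (-2*b^5 + 5*b^4/2 + 5*b^3 + b^2 - 8*b + 7/2)/(b^4 - 2*b^3 - b^2 + 2*b + 1)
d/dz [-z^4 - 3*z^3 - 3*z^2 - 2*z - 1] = -4*z^3 - 9*z^2 - 6*z - 2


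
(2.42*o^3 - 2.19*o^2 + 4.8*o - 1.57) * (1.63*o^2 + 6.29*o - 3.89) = 3.9446*o^5 + 11.6521*o^4 - 15.3649*o^3 + 36.152*o^2 - 28.5473*o + 6.1073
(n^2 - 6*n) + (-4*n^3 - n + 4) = -4*n^3 + n^2 - 7*n + 4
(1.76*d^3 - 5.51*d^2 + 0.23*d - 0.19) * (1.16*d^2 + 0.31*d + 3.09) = 2.0416*d^5 - 5.846*d^4 + 3.9971*d^3 - 17.175*d^2 + 0.6518*d - 0.5871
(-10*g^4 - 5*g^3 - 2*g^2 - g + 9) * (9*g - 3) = -90*g^5 - 15*g^4 - 3*g^3 - 3*g^2 + 84*g - 27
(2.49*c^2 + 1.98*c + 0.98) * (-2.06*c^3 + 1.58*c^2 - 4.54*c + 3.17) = -5.1294*c^5 - 0.1446*c^4 - 10.195*c^3 + 0.452500000000001*c^2 + 1.8274*c + 3.1066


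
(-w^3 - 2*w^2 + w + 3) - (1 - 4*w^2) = -w^3 + 2*w^2 + w + 2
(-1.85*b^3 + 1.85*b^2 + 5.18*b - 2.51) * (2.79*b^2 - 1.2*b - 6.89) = -5.1615*b^5 + 7.3815*b^4 + 24.9787*b^3 - 25.9654*b^2 - 32.6782*b + 17.2939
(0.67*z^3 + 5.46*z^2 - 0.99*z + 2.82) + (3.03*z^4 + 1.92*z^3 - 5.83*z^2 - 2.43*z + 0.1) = 3.03*z^4 + 2.59*z^3 - 0.37*z^2 - 3.42*z + 2.92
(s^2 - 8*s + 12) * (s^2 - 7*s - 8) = s^4 - 15*s^3 + 60*s^2 - 20*s - 96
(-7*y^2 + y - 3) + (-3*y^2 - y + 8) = 5 - 10*y^2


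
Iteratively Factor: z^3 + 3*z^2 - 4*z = (z)*(z^2 + 3*z - 4) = z*(z + 4)*(z - 1)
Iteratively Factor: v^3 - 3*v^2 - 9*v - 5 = (v - 5)*(v^2 + 2*v + 1) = (v - 5)*(v + 1)*(v + 1)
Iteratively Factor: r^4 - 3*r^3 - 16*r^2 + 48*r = (r + 4)*(r^3 - 7*r^2 + 12*r) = (r - 4)*(r + 4)*(r^2 - 3*r) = (r - 4)*(r - 3)*(r + 4)*(r)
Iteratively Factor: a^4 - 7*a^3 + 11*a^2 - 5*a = (a - 5)*(a^3 - 2*a^2 + a) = (a - 5)*(a - 1)*(a^2 - a) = a*(a - 5)*(a - 1)*(a - 1)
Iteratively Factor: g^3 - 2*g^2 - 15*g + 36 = (g + 4)*(g^2 - 6*g + 9) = (g - 3)*(g + 4)*(g - 3)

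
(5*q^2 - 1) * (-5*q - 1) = -25*q^3 - 5*q^2 + 5*q + 1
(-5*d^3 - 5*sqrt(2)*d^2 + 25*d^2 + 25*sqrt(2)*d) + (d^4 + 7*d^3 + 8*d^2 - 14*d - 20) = d^4 + 2*d^3 - 5*sqrt(2)*d^2 + 33*d^2 - 14*d + 25*sqrt(2)*d - 20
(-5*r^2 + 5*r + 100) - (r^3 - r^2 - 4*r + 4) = -r^3 - 4*r^2 + 9*r + 96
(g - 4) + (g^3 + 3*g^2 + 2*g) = g^3 + 3*g^2 + 3*g - 4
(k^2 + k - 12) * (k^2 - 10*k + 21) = k^4 - 9*k^3 - k^2 + 141*k - 252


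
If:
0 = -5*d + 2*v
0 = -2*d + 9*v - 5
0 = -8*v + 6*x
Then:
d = 10/41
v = 25/41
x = 100/123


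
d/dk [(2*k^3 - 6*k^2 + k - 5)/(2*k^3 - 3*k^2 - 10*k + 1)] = (6*k^4 - 44*k^3 + 99*k^2 - 42*k - 49)/(4*k^6 - 12*k^5 - 31*k^4 + 64*k^3 + 94*k^2 - 20*k + 1)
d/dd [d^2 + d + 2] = 2*d + 1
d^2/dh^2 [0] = 0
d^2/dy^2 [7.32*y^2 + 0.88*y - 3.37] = 14.6400000000000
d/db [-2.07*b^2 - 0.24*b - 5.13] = -4.14*b - 0.24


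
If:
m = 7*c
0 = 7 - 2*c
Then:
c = 7/2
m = 49/2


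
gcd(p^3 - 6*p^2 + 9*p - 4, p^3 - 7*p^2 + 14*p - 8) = p^2 - 5*p + 4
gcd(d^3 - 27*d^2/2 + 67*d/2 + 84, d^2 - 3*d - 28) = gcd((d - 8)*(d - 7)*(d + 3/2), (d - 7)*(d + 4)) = d - 7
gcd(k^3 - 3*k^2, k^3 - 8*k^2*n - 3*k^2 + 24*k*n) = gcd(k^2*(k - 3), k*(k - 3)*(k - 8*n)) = k^2 - 3*k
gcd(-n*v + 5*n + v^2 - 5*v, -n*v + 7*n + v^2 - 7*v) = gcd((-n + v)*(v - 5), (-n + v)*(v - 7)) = -n + v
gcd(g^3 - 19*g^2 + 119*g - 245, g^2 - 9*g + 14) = g - 7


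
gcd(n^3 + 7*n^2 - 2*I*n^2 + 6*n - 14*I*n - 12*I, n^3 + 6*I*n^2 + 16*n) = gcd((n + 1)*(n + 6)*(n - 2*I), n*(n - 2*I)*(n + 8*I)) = n - 2*I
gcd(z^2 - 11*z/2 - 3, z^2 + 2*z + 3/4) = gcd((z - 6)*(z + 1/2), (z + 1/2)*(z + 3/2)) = z + 1/2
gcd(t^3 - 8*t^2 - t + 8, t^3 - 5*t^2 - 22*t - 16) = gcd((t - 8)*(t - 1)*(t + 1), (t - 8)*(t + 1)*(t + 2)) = t^2 - 7*t - 8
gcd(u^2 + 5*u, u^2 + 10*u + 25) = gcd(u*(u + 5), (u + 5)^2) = u + 5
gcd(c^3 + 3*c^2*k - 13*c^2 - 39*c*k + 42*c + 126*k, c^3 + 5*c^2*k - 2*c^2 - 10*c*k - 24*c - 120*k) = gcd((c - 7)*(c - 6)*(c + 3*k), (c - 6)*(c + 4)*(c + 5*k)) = c - 6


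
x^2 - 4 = (x - 2)*(x + 2)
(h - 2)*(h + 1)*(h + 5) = h^3 + 4*h^2 - 7*h - 10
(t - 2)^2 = t^2 - 4*t + 4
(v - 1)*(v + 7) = v^2 + 6*v - 7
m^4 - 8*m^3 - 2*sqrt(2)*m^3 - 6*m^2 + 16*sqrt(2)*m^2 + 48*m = m*(m - 8)*(m - 3*sqrt(2))*(m + sqrt(2))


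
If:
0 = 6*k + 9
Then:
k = -3/2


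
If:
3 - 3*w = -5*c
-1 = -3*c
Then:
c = 1/3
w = 14/9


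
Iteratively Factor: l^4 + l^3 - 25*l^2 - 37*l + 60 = (l - 1)*(l^3 + 2*l^2 - 23*l - 60) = (l - 1)*(l + 3)*(l^2 - l - 20) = (l - 5)*(l - 1)*(l + 3)*(l + 4)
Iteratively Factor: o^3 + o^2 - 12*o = (o + 4)*(o^2 - 3*o) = o*(o + 4)*(o - 3)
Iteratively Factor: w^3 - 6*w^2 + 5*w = (w)*(w^2 - 6*w + 5) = w*(w - 1)*(w - 5)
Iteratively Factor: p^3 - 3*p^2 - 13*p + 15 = (p + 3)*(p^2 - 6*p + 5) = (p - 5)*(p + 3)*(p - 1)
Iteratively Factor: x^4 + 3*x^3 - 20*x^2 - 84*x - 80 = (x + 2)*(x^3 + x^2 - 22*x - 40) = (x + 2)^2*(x^2 - x - 20) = (x + 2)^2*(x + 4)*(x - 5)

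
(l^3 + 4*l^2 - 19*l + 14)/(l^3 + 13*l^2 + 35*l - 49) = (l - 2)/(l + 7)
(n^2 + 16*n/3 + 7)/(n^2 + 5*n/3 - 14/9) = 3*(n + 3)/(3*n - 2)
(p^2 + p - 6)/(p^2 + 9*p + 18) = (p - 2)/(p + 6)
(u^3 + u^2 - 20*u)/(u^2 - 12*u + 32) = u*(u + 5)/(u - 8)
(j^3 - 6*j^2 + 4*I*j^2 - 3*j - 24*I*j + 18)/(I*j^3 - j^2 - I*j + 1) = (-I*j^2 + j*(3 + 6*I) - 18)/(j^2 - 1)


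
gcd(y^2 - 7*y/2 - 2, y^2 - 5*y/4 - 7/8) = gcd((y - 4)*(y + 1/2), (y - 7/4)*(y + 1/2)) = y + 1/2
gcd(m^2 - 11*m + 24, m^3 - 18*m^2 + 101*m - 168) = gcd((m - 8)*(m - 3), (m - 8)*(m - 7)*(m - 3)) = m^2 - 11*m + 24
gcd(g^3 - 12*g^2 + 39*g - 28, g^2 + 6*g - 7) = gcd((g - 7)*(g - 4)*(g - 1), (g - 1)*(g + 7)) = g - 1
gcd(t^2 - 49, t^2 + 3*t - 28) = t + 7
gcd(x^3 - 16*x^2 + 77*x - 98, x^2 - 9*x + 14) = x^2 - 9*x + 14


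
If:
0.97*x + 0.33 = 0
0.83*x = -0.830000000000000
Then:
No Solution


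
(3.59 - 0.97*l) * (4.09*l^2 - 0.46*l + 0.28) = -3.9673*l^3 + 15.1293*l^2 - 1.923*l + 1.0052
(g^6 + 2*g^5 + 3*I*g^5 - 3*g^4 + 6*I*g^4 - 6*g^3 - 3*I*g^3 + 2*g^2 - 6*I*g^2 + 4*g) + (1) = g^6 + 2*g^5 + 3*I*g^5 - 3*g^4 + 6*I*g^4 - 6*g^3 - 3*I*g^3 + 2*g^2 - 6*I*g^2 + 4*g + 1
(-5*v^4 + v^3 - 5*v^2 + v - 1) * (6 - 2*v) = 10*v^5 - 32*v^4 + 16*v^3 - 32*v^2 + 8*v - 6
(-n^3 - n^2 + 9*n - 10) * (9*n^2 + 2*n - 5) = -9*n^5 - 11*n^4 + 84*n^3 - 67*n^2 - 65*n + 50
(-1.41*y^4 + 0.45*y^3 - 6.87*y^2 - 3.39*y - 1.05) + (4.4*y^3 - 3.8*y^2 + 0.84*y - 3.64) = -1.41*y^4 + 4.85*y^3 - 10.67*y^2 - 2.55*y - 4.69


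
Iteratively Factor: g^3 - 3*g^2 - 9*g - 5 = (g - 5)*(g^2 + 2*g + 1) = (g - 5)*(g + 1)*(g + 1)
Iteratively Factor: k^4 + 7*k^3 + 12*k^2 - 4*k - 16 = (k - 1)*(k^3 + 8*k^2 + 20*k + 16) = (k - 1)*(k + 2)*(k^2 + 6*k + 8) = (k - 1)*(k + 2)^2*(k + 4)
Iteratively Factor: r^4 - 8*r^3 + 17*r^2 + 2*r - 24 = (r - 2)*(r^3 - 6*r^2 + 5*r + 12) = (r - 3)*(r - 2)*(r^2 - 3*r - 4) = (r - 3)*(r - 2)*(r + 1)*(r - 4)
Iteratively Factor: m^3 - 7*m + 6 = (m + 3)*(m^2 - 3*m + 2) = (m - 2)*(m + 3)*(m - 1)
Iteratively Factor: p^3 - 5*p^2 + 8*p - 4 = (p - 1)*(p^2 - 4*p + 4) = (p - 2)*(p - 1)*(p - 2)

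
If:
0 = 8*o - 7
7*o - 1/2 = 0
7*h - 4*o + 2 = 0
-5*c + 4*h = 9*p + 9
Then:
No Solution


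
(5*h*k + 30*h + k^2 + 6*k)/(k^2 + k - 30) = (5*h + k)/(k - 5)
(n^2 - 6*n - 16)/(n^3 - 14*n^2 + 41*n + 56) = (n + 2)/(n^2 - 6*n - 7)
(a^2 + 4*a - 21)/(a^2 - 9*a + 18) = (a + 7)/(a - 6)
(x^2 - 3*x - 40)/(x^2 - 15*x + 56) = (x + 5)/(x - 7)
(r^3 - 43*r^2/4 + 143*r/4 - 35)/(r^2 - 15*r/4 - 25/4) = (4*r^2 - 23*r + 28)/(4*r + 5)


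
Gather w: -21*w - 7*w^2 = -7*w^2 - 21*w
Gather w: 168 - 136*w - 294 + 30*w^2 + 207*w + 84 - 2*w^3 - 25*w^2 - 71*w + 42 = -2*w^3 + 5*w^2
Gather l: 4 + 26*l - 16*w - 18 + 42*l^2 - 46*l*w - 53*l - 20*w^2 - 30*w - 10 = 42*l^2 + l*(-46*w - 27) - 20*w^2 - 46*w - 24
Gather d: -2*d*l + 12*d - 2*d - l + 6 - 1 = d*(10 - 2*l) - l + 5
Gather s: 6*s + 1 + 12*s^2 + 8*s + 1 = 12*s^2 + 14*s + 2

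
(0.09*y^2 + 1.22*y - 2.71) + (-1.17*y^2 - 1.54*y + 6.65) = -1.08*y^2 - 0.32*y + 3.94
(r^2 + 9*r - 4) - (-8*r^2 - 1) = 9*r^2 + 9*r - 3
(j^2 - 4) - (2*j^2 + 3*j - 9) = -j^2 - 3*j + 5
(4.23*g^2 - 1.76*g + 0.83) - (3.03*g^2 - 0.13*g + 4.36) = 1.2*g^2 - 1.63*g - 3.53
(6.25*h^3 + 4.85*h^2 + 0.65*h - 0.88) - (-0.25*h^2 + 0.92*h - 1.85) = 6.25*h^3 + 5.1*h^2 - 0.27*h + 0.97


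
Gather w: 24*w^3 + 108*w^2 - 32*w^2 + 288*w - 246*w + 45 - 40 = 24*w^3 + 76*w^2 + 42*w + 5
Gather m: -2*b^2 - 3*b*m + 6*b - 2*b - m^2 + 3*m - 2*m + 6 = -2*b^2 + 4*b - m^2 + m*(1 - 3*b) + 6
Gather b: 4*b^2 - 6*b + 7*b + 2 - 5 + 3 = 4*b^2 + b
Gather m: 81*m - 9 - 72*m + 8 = 9*m - 1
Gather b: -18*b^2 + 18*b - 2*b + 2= -18*b^2 + 16*b + 2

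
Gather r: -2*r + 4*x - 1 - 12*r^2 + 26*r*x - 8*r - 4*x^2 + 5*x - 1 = -12*r^2 + r*(26*x - 10) - 4*x^2 + 9*x - 2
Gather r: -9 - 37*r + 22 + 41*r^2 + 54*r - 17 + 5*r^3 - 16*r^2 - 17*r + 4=5*r^3 + 25*r^2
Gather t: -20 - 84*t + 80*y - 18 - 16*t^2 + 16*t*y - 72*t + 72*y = -16*t^2 + t*(16*y - 156) + 152*y - 38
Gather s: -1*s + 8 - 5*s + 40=48 - 6*s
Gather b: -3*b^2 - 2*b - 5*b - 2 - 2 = -3*b^2 - 7*b - 4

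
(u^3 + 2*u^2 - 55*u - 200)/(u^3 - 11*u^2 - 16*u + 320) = (u + 5)/(u - 8)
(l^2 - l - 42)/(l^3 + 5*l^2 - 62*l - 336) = (l - 7)/(l^2 - l - 56)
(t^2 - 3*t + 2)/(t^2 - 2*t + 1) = (t - 2)/(t - 1)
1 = 1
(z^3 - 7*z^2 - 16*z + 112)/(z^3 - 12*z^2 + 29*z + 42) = (z^2 - 16)/(z^2 - 5*z - 6)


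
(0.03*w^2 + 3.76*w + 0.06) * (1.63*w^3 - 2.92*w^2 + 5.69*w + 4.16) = 0.0489*w^5 + 6.0412*w^4 - 10.7107*w^3 + 21.344*w^2 + 15.983*w + 0.2496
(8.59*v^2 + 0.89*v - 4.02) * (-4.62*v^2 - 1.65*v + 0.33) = -39.6858*v^4 - 18.2853*v^3 + 19.9386*v^2 + 6.9267*v - 1.3266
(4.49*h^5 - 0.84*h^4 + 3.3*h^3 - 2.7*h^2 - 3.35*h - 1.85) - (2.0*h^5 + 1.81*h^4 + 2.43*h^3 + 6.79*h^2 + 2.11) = 2.49*h^5 - 2.65*h^4 + 0.87*h^3 - 9.49*h^2 - 3.35*h - 3.96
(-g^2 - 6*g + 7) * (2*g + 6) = -2*g^3 - 18*g^2 - 22*g + 42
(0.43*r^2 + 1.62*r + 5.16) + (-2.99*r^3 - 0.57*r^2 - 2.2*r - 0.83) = -2.99*r^3 - 0.14*r^2 - 0.58*r + 4.33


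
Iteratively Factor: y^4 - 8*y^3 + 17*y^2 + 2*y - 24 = (y - 4)*(y^3 - 4*y^2 + y + 6) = (y - 4)*(y - 3)*(y^2 - y - 2) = (y - 4)*(y - 3)*(y + 1)*(y - 2)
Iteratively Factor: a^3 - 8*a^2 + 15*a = (a - 3)*(a^2 - 5*a) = (a - 5)*(a - 3)*(a)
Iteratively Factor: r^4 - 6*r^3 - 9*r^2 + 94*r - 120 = (r - 5)*(r^3 - r^2 - 14*r + 24) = (r - 5)*(r - 2)*(r^2 + r - 12) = (r - 5)*(r - 2)*(r + 4)*(r - 3)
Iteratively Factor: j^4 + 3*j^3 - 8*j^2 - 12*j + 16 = (j + 4)*(j^3 - j^2 - 4*j + 4) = (j - 1)*(j + 4)*(j^2 - 4) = (j - 1)*(j + 2)*(j + 4)*(j - 2)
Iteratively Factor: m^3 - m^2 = (m)*(m^2 - m) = m*(m - 1)*(m)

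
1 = 1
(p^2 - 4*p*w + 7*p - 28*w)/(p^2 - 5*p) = (p^2 - 4*p*w + 7*p - 28*w)/(p*(p - 5))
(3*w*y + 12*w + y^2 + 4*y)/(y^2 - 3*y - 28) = (3*w + y)/(y - 7)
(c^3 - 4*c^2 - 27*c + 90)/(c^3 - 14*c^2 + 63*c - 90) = (c + 5)/(c - 5)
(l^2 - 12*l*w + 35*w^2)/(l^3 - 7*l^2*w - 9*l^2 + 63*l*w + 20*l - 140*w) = (l - 5*w)/(l^2 - 9*l + 20)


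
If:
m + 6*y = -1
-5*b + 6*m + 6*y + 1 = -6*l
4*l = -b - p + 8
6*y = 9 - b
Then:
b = 9 - 6*y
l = 25/3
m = -6*y - 1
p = 6*y - 103/3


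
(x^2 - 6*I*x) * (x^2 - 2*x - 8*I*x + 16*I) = x^4 - 2*x^3 - 14*I*x^3 - 48*x^2 + 28*I*x^2 + 96*x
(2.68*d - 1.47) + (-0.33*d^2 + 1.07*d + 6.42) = -0.33*d^2 + 3.75*d + 4.95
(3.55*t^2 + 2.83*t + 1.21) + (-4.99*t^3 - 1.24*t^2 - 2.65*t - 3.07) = -4.99*t^3 + 2.31*t^2 + 0.18*t - 1.86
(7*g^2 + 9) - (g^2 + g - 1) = 6*g^2 - g + 10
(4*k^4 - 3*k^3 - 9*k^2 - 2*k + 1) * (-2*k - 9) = -8*k^5 - 30*k^4 + 45*k^3 + 85*k^2 + 16*k - 9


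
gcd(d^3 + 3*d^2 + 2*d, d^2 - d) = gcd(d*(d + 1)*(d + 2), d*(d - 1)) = d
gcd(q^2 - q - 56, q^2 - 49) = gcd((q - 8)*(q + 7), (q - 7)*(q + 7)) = q + 7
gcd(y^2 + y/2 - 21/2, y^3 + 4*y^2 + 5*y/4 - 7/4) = y + 7/2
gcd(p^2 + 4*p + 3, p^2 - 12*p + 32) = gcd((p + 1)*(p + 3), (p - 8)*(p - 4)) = 1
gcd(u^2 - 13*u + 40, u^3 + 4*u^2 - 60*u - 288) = u - 8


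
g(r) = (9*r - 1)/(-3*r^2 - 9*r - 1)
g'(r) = (6*r + 9)*(9*r - 1)/(-3*r^2 - 9*r - 1)^2 + 9/(-3*r^2 - 9*r - 1)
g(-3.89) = 3.16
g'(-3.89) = 3.19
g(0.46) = -0.54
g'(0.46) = -0.45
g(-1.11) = -2.08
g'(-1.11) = 0.78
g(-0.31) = -2.52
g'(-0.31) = -6.01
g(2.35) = -0.52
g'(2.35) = 0.08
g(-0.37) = -2.26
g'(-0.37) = -3.28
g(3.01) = -0.47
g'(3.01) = 0.07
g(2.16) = -0.54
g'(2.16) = 0.08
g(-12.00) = 0.34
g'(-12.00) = 0.04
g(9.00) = -0.25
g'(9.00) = 0.02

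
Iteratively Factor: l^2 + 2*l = (l + 2)*(l)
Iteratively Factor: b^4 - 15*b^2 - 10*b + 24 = (b - 4)*(b^3 + 4*b^2 + b - 6) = (b - 4)*(b + 2)*(b^2 + 2*b - 3) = (b - 4)*(b + 2)*(b + 3)*(b - 1)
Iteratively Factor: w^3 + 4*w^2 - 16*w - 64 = (w + 4)*(w^2 - 16) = (w - 4)*(w + 4)*(w + 4)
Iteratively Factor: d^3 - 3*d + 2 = (d - 1)*(d^2 + d - 2) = (d - 1)*(d + 2)*(d - 1)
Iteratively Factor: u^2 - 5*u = (u - 5)*(u)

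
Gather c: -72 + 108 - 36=0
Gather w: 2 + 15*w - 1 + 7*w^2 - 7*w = 7*w^2 + 8*w + 1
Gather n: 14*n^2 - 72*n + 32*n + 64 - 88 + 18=14*n^2 - 40*n - 6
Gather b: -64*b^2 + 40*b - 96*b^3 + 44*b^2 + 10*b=-96*b^3 - 20*b^2 + 50*b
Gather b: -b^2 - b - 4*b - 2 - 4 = -b^2 - 5*b - 6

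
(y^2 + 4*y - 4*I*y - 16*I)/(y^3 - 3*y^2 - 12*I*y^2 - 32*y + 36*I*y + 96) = (y + 4)/(y^2 - y*(3 + 8*I) + 24*I)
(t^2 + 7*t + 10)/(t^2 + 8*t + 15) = (t + 2)/(t + 3)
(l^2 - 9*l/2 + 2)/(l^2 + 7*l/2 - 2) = (l - 4)/(l + 4)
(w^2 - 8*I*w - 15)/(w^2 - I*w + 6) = (w - 5*I)/(w + 2*I)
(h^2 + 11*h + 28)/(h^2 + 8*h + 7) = (h + 4)/(h + 1)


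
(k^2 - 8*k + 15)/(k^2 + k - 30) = (k - 3)/(k + 6)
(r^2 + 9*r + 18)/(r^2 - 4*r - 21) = (r + 6)/(r - 7)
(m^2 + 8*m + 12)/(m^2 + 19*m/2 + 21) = 2*(m + 2)/(2*m + 7)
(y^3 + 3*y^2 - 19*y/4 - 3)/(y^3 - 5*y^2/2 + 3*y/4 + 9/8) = 2*(y + 4)/(2*y - 3)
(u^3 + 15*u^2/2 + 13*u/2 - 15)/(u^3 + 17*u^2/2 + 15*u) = (u - 1)/u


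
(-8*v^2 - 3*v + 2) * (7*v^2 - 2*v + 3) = -56*v^4 - 5*v^3 - 4*v^2 - 13*v + 6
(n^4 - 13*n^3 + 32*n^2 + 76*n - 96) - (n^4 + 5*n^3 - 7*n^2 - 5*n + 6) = -18*n^3 + 39*n^2 + 81*n - 102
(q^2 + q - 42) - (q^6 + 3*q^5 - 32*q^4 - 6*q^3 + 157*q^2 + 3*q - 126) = -q^6 - 3*q^5 + 32*q^4 + 6*q^3 - 156*q^2 - 2*q + 84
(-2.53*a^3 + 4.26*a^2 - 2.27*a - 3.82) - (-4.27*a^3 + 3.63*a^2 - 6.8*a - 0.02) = 1.74*a^3 + 0.63*a^2 + 4.53*a - 3.8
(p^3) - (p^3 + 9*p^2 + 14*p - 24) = -9*p^2 - 14*p + 24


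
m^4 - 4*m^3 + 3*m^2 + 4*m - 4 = (m - 2)^2*(m - 1)*(m + 1)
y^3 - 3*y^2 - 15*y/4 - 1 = (y - 4)*(y + 1/2)^2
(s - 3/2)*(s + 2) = s^2 + s/2 - 3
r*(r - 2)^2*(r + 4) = r^4 - 12*r^2 + 16*r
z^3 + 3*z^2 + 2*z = z*(z + 1)*(z + 2)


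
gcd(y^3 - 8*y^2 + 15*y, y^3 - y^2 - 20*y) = y^2 - 5*y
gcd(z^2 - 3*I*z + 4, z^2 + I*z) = z + I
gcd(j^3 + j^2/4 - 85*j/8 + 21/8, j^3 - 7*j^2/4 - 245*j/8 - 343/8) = j + 7/2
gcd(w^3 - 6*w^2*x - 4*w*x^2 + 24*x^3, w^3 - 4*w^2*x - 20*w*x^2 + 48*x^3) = w^2 - 8*w*x + 12*x^2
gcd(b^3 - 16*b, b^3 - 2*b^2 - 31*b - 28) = b + 4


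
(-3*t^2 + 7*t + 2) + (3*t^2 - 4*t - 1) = 3*t + 1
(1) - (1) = 0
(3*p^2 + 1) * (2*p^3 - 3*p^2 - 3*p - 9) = 6*p^5 - 9*p^4 - 7*p^3 - 30*p^2 - 3*p - 9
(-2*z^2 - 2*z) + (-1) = -2*z^2 - 2*z - 1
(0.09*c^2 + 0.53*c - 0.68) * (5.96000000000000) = 0.5364*c^2 + 3.1588*c - 4.0528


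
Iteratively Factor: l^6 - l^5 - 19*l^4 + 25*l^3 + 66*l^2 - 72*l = (l - 1)*(l^5 - 19*l^3 + 6*l^2 + 72*l) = (l - 3)*(l - 1)*(l^4 + 3*l^3 - 10*l^2 - 24*l) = (l - 3)*(l - 1)*(l + 4)*(l^3 - l^2 - 6*l) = (l - 3)*(l - 1)*(l + 2)*(l + 4)*(l^2 - 3*l) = (l - 3)^2*(l - 1)*(l + 2)*(l + 4)*(l)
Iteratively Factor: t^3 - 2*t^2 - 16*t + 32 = (t - 2)*(t^2 - 16) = (t - 4)*(t - 2)*(t + 4)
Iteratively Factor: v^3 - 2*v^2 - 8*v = (v + 2)*(v^2 - 4*v) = v*(v + 2)*(v - 4)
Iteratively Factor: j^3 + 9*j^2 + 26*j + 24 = (j + 2)*(j^2 + 7*j + 12) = (j + 2)*(j + 4)*(j + 3)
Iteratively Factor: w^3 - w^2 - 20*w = (w - 5)*(w^2 + 4*w) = w*(w - 5)*(w + 4)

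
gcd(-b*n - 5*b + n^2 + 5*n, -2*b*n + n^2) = 1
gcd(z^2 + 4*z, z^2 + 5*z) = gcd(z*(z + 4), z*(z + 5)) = z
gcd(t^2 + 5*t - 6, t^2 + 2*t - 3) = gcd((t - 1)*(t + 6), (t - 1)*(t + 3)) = t - 1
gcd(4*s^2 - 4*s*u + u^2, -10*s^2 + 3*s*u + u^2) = 2*s - u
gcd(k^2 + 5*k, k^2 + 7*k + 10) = k + 5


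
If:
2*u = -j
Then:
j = -2*u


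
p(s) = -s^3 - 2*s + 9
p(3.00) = -24.00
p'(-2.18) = -16.26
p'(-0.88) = -4.32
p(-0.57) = 10.33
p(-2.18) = 23.72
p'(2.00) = -14.00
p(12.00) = -1743.00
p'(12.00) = -434.00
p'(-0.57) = -2.97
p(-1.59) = 16.20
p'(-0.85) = -4.17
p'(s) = -3*s^2 - 2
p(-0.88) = 11.44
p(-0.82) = 11.19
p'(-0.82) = -4.02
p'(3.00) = -29.00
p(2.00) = -3.00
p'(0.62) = -3.15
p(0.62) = 7.52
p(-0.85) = 11.31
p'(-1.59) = -9.58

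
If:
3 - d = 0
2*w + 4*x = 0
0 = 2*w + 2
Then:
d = 3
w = -1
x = 1/2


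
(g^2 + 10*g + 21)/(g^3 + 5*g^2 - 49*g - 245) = (g + 3)/(g^2 - 2*g - 35)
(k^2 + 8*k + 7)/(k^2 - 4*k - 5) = (k + 7)/(k - 5)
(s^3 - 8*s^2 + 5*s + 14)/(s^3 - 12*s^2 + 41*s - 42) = (s + 1)/(s - 3)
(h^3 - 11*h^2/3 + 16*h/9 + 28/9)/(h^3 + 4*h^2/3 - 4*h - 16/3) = (9*h^2 - 15*h - 14)/(3*(3*h^2 + 10*h + 8))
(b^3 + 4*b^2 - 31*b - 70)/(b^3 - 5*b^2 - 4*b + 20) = (b + 7)/(b - 2)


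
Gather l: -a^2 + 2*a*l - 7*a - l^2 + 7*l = -a^2 - 7*a - l^2 + l*(2*a + 7)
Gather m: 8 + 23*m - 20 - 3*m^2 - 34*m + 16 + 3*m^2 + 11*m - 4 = 0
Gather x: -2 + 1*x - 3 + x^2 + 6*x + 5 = x^2 + 7*x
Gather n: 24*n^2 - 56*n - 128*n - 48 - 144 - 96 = 24*n^2 - 184*n - 288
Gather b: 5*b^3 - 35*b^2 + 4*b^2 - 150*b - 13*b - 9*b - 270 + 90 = 5*b^3 - 31*b^2 - 172*b - 180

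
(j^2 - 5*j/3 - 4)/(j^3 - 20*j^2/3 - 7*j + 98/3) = (3*j^2 - 5*j - 12)/(3*j^3 - 20*j^2 - 21*j + 98)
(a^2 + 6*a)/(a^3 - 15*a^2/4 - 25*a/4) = 4*(a + 6)/(4*a^2 - 15*a - 25)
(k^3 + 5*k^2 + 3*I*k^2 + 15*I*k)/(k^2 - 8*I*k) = (k^2 + k*(5 + 3*I) + 15*I)/(k - 8*I)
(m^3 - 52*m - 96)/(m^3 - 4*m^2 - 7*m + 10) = (m^2 - 2*m - 48)/(m^2 - 6*m + 5)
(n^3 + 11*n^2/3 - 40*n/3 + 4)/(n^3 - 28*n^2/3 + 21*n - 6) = (n^2 + 4*n - 12)/(n^2 - 9*n + 18)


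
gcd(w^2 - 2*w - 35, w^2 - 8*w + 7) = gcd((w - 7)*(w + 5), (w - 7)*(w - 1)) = w - 7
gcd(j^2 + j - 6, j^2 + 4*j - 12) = j - 2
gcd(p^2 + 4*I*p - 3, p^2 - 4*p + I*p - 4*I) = p + I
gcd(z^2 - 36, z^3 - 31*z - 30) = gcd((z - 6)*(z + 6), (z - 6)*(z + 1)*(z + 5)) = z - 6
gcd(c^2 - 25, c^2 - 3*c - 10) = c - 5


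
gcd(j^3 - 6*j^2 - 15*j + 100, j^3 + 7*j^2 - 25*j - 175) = j - 5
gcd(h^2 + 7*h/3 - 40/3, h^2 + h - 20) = h + 5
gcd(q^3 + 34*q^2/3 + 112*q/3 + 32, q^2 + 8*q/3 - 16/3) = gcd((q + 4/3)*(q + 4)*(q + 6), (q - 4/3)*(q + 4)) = q + 4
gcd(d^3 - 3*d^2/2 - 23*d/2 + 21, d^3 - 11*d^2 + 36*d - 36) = d^2 - 5*d + 6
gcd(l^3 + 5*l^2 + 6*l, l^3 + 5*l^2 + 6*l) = l^3 + 5*l^2 + 6*l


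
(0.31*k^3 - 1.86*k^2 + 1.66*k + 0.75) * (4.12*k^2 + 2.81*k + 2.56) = 1.2772*k^5 - 6.7921*k^4 + 2.4062*k^3 + 2.993*k^2 + 6.3571*k + 1.92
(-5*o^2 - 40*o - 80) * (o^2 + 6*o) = -5*o^4 - 70*o^3 - 320*o^2 - 480*o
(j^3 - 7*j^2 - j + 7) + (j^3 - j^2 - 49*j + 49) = 2*j^3 - 8*j^2 - 50*j + 56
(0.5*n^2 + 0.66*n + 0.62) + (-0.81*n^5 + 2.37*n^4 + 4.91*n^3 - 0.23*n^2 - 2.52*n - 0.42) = -0.81*n^5 + 2.37*n^4 + 4.91*n^3 + 0.27*n^2 - 1.86*n + 0.2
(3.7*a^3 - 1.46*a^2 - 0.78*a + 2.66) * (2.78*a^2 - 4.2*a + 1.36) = 10.286*a^5 - 19.5988*a^4 + 8.9956*a^3 + 8.6852*a^2 - 12.2328*a + 3.6176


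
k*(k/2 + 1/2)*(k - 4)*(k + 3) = k^4/2 - 13*k^2/2 - 6*k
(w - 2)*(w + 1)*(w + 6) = w^3 + 5*w^2 - 8*w - 12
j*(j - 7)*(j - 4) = j^3 - 11*j^2 + 28*j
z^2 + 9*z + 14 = (z + 2)*(z + 7)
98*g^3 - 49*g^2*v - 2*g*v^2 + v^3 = (-7*g + v)*(-2*g + v)*(7*g + v)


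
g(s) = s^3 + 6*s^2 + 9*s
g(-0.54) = -3.27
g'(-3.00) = 0.00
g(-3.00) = 0.00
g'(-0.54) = 3.39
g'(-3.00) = 0.00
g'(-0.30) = 5.67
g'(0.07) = 9.85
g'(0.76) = 19.85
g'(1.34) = 30.47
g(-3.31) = -0.32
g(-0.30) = -2.19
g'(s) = 3*s^2 + 12*s + 9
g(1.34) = 25.24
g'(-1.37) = -1.81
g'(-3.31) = 2.15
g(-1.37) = -3.64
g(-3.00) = 0.00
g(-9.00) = -324.00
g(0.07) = 0.66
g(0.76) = 10.74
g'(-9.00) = 144.00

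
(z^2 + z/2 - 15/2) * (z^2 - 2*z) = z^4 - 3*z^3/2 - 17*z^2/2 + 15*z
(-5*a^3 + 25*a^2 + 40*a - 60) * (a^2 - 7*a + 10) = -5*a^5 + 60*a^4 - 185*a^3 - 90*a^2 + 820*a - 600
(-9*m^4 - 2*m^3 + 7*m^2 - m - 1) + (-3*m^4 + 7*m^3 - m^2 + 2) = -12*m^4 + 5*m^3 + 6*m^2 - m + 1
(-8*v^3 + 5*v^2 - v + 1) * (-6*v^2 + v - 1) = 48*v^5 - 38*v^4 + 19*v^3 - 12*v^2 + 2*v - 1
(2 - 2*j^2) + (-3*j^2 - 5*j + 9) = -5*j^2 - 5*j + 11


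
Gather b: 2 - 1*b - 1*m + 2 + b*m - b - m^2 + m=b*(m - 2) - m^2 + 4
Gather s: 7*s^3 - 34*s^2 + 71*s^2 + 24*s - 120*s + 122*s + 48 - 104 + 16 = 7*s^3 + 37*s^2 + 26*s - 40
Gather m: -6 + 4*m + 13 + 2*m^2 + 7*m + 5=2*m^2 + 11*m + 12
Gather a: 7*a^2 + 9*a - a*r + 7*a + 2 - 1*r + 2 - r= 7*a^2 + a*(16 - r) - 2*r + 4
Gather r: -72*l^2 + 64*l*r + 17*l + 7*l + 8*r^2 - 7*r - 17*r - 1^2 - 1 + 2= -72*l^2 + 24*l + 8*r^2 + r*(64*l - 24)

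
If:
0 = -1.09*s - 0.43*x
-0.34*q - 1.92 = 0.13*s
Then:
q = 0.150836481381543*x - 5.64705882352941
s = -0.394495412844037*x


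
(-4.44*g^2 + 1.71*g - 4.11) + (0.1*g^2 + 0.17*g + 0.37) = -4.34*g^2 + 1.88*g - 3.74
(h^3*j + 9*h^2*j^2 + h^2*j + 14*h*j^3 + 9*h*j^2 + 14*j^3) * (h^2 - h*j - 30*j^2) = h^5*j + 8*h^4*j^2 + h^4*j - 25*h^3*j^3 + 8*h^3*j^2 - 284*h^2*j^4 - 25*h^2*j^3 - 420*h*j^5 - 284*h*j^4 - 420*j^5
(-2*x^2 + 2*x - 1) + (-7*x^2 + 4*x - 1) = -9*x^2 + 6*x - 2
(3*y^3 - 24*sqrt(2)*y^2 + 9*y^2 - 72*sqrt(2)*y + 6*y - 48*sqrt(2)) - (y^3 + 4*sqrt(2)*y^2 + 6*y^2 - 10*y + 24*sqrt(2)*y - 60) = 2*y^3 - 28*sqrt(2)*y^2 + 3*y^2 - 96*sqrt(2)*y + 16*y - 48*sqrt(2) + 60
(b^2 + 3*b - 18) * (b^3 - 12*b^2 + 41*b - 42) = b^5 - 9*b^4 - 13*b^3 + 297*b^2 - 864*b + 756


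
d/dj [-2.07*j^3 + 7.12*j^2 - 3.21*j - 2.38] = -6.21*j^2 + 14.24*j - 3.21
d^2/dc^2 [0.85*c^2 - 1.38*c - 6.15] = 1.70000000000000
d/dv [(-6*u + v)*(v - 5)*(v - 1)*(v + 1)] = -18*u*v^2 + 60*u*v + 6*u + 4*v^3 - 15*v^2 - 2*v + 5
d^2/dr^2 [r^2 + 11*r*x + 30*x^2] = 2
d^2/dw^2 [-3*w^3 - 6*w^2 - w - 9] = -18*w - 12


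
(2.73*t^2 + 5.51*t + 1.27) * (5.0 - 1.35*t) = -3.6855*t^3 + 6.2115*t^2 + 25.8355*t + 6.35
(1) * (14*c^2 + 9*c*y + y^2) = 14*c^2 + 9*c*y + y^2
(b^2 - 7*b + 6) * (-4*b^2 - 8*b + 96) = -4*b^4 + 20*b^3 + 128*b^2 - 720*b + 576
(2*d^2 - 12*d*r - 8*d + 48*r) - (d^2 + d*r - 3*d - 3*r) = d^2 - 13*d*r - 5*d + 51*r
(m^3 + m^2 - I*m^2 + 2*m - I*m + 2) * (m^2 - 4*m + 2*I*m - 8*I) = m^5 - 3*m^4 + I*m^4 - 3*I*m^3 - 12*m^2 - 16*m - 12*I*m - 16*I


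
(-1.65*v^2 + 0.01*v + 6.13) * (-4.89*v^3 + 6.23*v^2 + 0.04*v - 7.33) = 8.0685*v^5 - 10.3284*v^4 - 29.9794*v^3 + 50.2848*v^2 + 0.1719*v - 44.9329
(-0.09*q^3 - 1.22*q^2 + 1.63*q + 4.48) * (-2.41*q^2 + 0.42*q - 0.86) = 0.2169*q^5 + 2.9024*q^4 - 4.3633*q^3 - 9.063*q^2 + 0.4798*q - 3.8528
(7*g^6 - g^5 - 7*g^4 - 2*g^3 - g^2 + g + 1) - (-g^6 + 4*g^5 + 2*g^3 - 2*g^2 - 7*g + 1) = 8*g^6 - 5*g^5 - 7*g^4 - 4*g^3 + g^2 + 8*g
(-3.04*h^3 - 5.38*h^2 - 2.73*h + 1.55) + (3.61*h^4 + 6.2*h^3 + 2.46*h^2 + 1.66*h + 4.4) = 3.61*h^4 + 3.16*h^3 - 2.92*h^2 - 1.07*h + 5.95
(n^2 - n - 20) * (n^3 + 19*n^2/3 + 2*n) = n^5 + 16*n^4/3 - 73*n^3/3 - 386*n^2/3 - 40*n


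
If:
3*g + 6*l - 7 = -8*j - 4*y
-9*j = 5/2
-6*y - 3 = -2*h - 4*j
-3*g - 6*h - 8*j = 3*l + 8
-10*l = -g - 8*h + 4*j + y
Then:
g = 34513/2781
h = -10559/1854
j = -5/18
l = -8192/2781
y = -2395/927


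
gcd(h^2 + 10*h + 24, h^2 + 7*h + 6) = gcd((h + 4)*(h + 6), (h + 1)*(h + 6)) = h + 6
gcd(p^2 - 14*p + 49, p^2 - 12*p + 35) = p - 7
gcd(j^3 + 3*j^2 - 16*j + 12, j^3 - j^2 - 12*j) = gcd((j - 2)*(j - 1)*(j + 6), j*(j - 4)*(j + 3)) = 1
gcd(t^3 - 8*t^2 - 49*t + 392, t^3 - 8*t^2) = t - 8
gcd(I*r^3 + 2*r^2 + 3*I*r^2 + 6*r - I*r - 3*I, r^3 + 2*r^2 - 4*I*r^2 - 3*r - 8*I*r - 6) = r - I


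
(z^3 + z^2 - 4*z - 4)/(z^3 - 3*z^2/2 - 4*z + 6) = 2*(z + 1)/(2*z - 3)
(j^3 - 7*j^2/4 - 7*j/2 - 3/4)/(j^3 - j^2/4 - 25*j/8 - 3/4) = 2*(j^2 - 2*j - 3)/(2*j^2 - j - 6)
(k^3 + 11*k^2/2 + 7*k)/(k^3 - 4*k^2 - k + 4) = k*(2*k^2 + 11*k + 14)/(2*(k^3 - 4*k^2 - k + 4))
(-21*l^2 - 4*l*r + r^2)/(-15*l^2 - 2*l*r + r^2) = (-7*l + r)/(-5*l + r)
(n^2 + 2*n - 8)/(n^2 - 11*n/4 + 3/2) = 4*(n + 4)/(4*n - 3)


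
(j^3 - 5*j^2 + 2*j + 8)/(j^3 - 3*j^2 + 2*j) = (j^2 - 3*j - 4)/(j*(j - 1))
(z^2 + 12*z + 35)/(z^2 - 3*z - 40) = (z + 7)/(z - 8)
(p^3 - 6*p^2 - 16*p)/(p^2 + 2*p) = p - 8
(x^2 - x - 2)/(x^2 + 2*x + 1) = (x - 2)/(x + 1)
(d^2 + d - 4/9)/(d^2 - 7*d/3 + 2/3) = (d + 4/3)/(d - 2)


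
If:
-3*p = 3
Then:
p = -1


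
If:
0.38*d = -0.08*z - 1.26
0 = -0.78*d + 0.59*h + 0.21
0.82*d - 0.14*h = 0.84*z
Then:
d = -2.87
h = -4.15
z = -2.11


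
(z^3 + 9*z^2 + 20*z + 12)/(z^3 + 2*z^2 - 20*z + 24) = (z^2 + 3*z + 2)/(z^2 - 4*z + 4)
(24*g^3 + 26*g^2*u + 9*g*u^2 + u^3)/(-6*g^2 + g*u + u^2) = (8*g^2 + 6*g*u + u^2)/(-2*g + u)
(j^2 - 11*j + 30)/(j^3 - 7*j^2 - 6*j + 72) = (j - 5)/(j^2 - j - 12)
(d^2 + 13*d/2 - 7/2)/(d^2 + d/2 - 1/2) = (d + 7)/(d + 1)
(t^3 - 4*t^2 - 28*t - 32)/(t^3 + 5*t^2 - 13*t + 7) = (t^3 - 4*t^2 - 28*t - 32)/(t^3 + 5*t^2 - 13*t + 7)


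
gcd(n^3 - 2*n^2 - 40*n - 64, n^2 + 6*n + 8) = n^2 + 6*n + 8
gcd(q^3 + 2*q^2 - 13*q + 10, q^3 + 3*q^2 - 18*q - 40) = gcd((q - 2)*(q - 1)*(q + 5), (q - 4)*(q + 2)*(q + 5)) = q + 5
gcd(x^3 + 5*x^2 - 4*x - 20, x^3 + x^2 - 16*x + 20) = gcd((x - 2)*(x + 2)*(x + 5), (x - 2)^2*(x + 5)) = x^2 + 3*x - 10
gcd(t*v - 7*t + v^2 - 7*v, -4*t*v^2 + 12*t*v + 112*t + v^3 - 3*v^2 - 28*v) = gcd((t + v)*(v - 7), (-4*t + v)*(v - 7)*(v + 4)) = v - 7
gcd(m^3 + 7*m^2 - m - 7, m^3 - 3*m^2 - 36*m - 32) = m + 1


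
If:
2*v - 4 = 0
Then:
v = 2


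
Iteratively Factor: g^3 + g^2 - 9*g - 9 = (g + 1)*(g^2 - 9) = (g + 1)*(g + 3)*(g - 3)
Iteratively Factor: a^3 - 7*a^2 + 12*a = (a - 3)*(a^2 - 4*a) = (a - 4)*(a - 3)*(a)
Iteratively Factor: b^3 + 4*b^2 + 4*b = (b + 2)*(b^2 + 2*b) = b*(b + 2)*(b + 2)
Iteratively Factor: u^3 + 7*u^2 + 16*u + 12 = (u + 2)*(u^2 + 5*u + 6) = (u + 2)*(u + 3)*(u + 2)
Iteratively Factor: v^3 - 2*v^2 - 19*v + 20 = (v - 1)*(v^2 - v - 20) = (v - 1)*(v + 4)*(v - 5)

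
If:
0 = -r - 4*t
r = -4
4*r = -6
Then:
No Solution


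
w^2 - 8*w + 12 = (w - 6)*(w - 2)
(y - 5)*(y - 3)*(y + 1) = y^3 - 7*y^2 + 7*y + 15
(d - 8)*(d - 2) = d^2 - 10*d + 16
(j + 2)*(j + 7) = j^2 + 9*j + 14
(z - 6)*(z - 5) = z^2 - 11*z + 30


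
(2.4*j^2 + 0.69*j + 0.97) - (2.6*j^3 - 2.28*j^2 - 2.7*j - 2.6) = -2.6*j^3 + 4.68*j^2 + 3.39*j + 3.57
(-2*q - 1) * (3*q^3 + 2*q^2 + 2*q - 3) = -6*q^4 - 7*q^3 - 6*q^2 + 4*q + 3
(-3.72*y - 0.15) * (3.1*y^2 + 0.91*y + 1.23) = -11.532*y^3 - 3.8502*y^2 - 4.7121*y - 0.1845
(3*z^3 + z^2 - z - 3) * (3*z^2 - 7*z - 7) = 9*z^5 - 18*z^4 - 31*z^3 - 9*z^2 + 28*z + 21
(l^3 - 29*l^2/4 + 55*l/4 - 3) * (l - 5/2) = l^4 - 39*l^3/4 + 255*l^2/8 - 299*l/8 + 15/2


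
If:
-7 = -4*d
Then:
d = 7/4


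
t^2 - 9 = (t - 3)*(t + 3)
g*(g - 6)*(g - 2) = g^3 - 8*g^2 + 12*g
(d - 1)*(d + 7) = d^2 + 6*d - 7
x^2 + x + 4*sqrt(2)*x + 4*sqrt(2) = (x + 1)*(x + 4*sqrt(2))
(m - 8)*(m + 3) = m^2 - 5*m - 24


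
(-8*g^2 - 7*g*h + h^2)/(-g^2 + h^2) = (8*g - h)/(g - h)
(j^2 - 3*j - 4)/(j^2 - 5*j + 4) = (j + 1)/(j - 1)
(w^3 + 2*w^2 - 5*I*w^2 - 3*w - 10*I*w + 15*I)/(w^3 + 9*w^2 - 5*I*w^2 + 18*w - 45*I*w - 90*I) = (w - 1)/(w + 6)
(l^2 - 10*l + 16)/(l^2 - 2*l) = (l - 8)/l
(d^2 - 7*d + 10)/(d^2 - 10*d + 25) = (d - 2)/(d - 5)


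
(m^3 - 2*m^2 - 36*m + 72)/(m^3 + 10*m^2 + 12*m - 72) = (m - 6)/(m + 6)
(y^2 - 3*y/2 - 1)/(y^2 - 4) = (y + 1/2)/(y + 2)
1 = 1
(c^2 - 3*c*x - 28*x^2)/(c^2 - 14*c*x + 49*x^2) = (-c - 4*x)/(-c + 7*x)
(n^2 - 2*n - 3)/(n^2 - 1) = (n - 3)/(n - 1)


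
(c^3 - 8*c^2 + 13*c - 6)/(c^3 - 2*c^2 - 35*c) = (-c^3 + 8*c^2 - 13*c + 6)/(c*(-c^2 + 2*c + 35))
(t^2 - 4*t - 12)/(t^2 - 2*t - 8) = (t - 6)/(t - 4)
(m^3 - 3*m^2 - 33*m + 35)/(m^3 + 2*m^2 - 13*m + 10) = (m - 7)/(m - 2)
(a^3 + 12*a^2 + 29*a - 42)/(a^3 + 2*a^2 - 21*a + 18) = (a + 7)/(a - 3)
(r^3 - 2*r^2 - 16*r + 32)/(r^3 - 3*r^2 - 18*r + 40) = (r - 4)/(r - 5)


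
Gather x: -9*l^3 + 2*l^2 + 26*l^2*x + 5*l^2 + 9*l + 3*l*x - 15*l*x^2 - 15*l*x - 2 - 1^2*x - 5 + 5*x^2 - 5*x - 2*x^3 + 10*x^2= -9*l^3 + 7*l^2 + 9*l - 2*x^3 + x^2*(15 - 15*l) + x*(26*l^2 - 12*l - 6) - 7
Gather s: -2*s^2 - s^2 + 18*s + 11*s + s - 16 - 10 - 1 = -3*s^2 + 30*s - 27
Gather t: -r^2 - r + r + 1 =1 - r^2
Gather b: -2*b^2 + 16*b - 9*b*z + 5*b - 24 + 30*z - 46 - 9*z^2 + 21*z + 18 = -2*b^2 + b*(21 - 9*z) - 9*z^2 + 51*z - 52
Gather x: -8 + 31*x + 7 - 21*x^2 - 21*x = -21*x^2 + 10*x - 1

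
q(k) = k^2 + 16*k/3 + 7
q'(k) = 2*k + 16/3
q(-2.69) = -0.11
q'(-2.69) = -0.05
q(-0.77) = 3.49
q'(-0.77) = 3.79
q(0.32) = 8.81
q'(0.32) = 5.97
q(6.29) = 80.11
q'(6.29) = 17.91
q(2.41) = 25.66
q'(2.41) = 10.15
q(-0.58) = 4.24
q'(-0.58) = 4.17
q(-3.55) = 0.67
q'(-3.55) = -1.77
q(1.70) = 18.96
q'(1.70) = 8.73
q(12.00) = 215.00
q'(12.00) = 29.33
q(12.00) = 215.00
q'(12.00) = 29.33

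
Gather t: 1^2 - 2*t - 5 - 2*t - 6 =-4*t - 10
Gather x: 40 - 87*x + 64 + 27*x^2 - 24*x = 27*x^2 - 111*x + 104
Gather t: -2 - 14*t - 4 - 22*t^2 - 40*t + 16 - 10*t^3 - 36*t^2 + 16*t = -10*t^3 - 58*t^2 - 38*t + 10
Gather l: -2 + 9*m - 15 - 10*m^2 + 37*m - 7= -10*m^2 + 46*m - 24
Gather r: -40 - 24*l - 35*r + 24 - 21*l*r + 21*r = -24*l + r*(-21*l - 14) - 16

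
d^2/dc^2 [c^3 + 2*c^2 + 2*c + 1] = 6*c + 4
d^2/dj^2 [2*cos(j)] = -2*cos(j)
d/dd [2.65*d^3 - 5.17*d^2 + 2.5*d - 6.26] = 7.95*d^2 - 10.34*d + 2.5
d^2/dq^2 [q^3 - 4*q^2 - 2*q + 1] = 6*q - 8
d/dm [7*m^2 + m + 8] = 14*m + 1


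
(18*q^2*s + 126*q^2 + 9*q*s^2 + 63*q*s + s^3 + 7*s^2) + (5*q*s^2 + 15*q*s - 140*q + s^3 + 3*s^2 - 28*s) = 18*q^2*s + 126*q^2 + 14*q*s^2 + 78*q*s - 140*q + 2*s^3 + 10*s^2 - 28*s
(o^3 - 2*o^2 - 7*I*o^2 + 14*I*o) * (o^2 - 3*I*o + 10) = o^5 - 2*o^4 - 10*I*o^4 - 11*o^3 + 20*I*o^3 + 22*o^2 - 70*I*o^2 + 140*I*o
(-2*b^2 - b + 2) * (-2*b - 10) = 4*b^3 + 22*b^2 + 6*b - 20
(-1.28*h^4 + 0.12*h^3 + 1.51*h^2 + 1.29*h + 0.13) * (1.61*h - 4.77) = -2.0608*h^5 + 6.2988*h^4 + 1.8587*h^3 - 5.1258*h^2 - 5.944*h - 0.6201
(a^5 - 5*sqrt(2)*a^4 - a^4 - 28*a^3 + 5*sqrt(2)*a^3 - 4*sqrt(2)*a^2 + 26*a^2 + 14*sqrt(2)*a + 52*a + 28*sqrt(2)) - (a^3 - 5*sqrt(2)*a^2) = a^5 - 5*sqrt(2)*a^4 - a^4 - 29*a^3 + 5*sqrt(2)*a^3 + sqrt(2)*a^2 + 26*a^2 + 14*sqrt(2)*a + 52*a + 28*sqrt(2)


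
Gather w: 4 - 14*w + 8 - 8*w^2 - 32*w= -8*w^2 - 46*w + 12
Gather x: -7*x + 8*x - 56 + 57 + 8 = x + 9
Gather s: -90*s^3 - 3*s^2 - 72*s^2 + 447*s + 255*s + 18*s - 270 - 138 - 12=-90*s^3 - 75*s^2 + 720*s - 420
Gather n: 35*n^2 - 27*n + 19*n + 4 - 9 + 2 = 35*n^2 - 8*n - 3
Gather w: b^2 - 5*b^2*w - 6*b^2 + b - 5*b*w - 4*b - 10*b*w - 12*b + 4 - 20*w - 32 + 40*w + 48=-5*b^2 - 15*b + w*(-5*b^2 - 15*b + 20) + 20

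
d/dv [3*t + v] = 1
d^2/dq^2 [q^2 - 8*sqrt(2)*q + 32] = 2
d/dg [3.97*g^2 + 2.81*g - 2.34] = 7.94*g + 2.81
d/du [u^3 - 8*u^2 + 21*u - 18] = 3*u^2 - 16*u + 21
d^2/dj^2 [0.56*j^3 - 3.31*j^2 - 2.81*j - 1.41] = 3.36*j - 6.62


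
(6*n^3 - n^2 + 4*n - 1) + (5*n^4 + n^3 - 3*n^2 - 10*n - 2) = 5*n^4 + 7*n^3 - 4*n^2 - 6*n - 3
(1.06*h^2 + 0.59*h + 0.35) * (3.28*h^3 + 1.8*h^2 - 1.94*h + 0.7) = 3.4768*h^5 + 3.8432*h^4 + 0.1536*h^3 + 0.2274*h^2 - 0.266*h + 0.245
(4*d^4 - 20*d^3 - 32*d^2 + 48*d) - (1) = 4*d^4 - 20*d^3 - 32*d^2 + 48*d - 1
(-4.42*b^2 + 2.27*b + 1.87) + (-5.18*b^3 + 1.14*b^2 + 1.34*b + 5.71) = -5.18*b^3 - 3.28*b^2 + 3.61*b + 7.58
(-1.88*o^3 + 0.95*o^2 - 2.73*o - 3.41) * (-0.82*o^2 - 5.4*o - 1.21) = 1.5416*o^5 + 9.373*o^4 - 0.6166*o^3 + 16.3887*o^2 + 21.7173*o + 4.1261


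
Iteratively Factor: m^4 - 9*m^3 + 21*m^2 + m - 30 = (m - 2)*(m^3 - 7*m^2 + 7*m + 15) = (m - 3)*(m - 2)*(m^2 - 4*m - 5) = (m - 5)*(m - 3)*(m - 2)*(m + 1)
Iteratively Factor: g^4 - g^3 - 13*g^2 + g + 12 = (g + 1)*(g^3 - 2*g^2 - 11*g + 12) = (g + 1)*(g + 3)*(g^2 - 5*g + 4) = (g - 1)*(g + 1)*(g + 3)*(g - 4)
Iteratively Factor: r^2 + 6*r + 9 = (r + 3)*(r + 3)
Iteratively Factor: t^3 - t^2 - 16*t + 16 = (t - 4)*(t^2 + 3*t - 4) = (t - 4)*(t + 4)*(t - 1)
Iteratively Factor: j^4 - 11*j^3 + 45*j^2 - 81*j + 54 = (j - 3)*(j^3 - 8*j^2 + 21*j - 18) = (j - 3)*(j - 2)*(j^2 - 6*j + 9) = (j - 3)^2*(j - 2)*(j - 3)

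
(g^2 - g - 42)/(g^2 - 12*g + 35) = (g + 6)/(g - 5)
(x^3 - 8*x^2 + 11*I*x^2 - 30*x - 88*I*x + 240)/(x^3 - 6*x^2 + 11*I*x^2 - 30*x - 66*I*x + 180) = (x - 8)/(x - 6)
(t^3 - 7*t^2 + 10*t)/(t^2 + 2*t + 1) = t*(t^2 - 7*t + 10)/(t^2 + 2*t + 1)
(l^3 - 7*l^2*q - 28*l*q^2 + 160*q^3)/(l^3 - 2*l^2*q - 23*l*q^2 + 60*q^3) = (-l + 8*q)/(-l + 3*q)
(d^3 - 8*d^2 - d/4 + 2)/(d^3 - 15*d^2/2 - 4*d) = (d - 1/2)/d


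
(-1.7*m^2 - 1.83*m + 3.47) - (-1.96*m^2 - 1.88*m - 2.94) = 0.26*m^2 + 0.0499999999999998*m + 6.41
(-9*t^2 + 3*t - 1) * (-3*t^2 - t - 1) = 27*t^4 + 9*t^2 - 2*t + 1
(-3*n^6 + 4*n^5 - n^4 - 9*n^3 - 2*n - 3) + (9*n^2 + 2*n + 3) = -3*n^6 + 4*n^5 - n^4 - 9*n^3 + 9*n^2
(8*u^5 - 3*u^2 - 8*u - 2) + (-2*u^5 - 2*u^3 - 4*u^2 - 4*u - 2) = 6*u^5 - 2*u^3 - 7*u^2 - 12*u - 4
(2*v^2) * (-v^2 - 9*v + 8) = -2*v^4 - 18*v^3 + 16*v^2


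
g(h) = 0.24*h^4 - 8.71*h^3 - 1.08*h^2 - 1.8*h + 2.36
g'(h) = 0.96*h^3 - 26.13*h^2 - 2.16*h - 1.8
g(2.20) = -93.95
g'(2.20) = -122.80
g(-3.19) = 304.71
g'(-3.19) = -291.97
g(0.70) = -2.36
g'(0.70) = -15.79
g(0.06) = 2.25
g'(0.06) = -2.02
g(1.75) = -48.53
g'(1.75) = -80.46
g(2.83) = -193.40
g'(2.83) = -195.43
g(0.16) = 2.01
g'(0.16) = -2.81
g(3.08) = -246.32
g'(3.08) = -228.28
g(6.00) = -1617.64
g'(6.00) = -748.08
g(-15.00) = 41332.61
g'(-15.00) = -9088.65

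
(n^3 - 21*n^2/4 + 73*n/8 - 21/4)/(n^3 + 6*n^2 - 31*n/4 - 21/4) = (4*n^2 - 15*n + 14)/(2*(2*n^2 + 15*n + 7))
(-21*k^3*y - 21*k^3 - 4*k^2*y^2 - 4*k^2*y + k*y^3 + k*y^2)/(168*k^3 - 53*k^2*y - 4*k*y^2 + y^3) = k*(-21*k^2*y - 21*k^2 - 4*k*y^2 - 4*k*y + y^3 + y^2)/(168*k^3 - 53*k^2*y - 4*k*y^2 + y^3)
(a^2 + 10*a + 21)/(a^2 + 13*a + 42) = (a + 3)/(a + 6)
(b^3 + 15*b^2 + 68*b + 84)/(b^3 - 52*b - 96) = (b + 7)/(b - 8)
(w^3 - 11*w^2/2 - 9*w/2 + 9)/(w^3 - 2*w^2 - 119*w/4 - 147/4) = 2*(w^2 - 7*w + 6)/(2*w^2 - 7*w - 49)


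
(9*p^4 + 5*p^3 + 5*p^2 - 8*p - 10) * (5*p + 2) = 45*p^5 + 43*p^4 + 35*p^3 - 30*p^2 - 66*p - 20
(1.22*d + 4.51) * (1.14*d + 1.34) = 1.3908*d^2 + 6.7762*d + 6.0434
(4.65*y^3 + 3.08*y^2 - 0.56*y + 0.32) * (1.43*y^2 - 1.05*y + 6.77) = 6.6495*y^5 - 0.4781*y^4 + 27.4457*y^3 + 21.8972*y^2 - 4.1272*y + 2.1664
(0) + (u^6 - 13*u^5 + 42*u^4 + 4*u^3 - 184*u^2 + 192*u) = u^6 - 13*u^5 + 42*u^4 + 4*u^3 - 184*u^2 + 192*u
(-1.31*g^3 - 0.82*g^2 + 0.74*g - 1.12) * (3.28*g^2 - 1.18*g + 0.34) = -4.2968*g^5 - 1.1438*g^4 + 2.9494*g^3 - 4.8256*g^2 + 1.5732*g - 0.3808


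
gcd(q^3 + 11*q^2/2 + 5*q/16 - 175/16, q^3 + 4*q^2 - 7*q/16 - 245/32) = q^2 + q/2 - 35/16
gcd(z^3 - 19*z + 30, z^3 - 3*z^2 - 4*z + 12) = z^2 - 5*z + 6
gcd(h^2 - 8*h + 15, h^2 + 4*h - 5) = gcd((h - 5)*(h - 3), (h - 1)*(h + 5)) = 1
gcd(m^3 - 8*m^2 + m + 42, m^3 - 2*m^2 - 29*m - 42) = m^2 - 5*m - 14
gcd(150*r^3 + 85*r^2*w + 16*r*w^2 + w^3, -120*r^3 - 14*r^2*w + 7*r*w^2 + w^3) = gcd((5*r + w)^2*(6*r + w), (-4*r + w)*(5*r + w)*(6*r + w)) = 30*r^2 + 11*r*w + w^2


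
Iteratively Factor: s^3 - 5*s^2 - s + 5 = (s - 5)*(s^2 - 1) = (s - 5)*(s + 1)*(s - 1)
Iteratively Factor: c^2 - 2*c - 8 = (c + 2)*(c - 4)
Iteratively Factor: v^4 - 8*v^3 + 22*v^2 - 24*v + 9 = (v - 1)*(v^3 - 7*v^2 + 15*v - 9) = (v - 3)*(v - 1)*(v^2 - 4*v + 3) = (v - 3)*(v - 1)^2*(v - 3)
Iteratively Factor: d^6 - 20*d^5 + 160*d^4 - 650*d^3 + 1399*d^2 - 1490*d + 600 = (d - 3)*(d^5 - 17*d^4 + 109*d^3 - 323*d^2 + 430*d - 200) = (d - 5)*(d - 3)*(d^4 - 12*d^3 + 49*d^2 - 78*d + 40) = (d - 5)*(d - 4)*(d - 3)*(d^3 - 8*d^2 + 17*d - 10) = (d - 5)^2*(d - 4)*(d - 3)*(d^2 - 3*d + 2) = (d - 5)^2*(d - 4)*(d - 3)*(d - 1)*(d - 2)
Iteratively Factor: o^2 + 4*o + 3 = (o + 3)*(o + 1)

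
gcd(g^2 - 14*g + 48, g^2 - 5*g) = 1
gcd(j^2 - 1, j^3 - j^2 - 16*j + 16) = j - 1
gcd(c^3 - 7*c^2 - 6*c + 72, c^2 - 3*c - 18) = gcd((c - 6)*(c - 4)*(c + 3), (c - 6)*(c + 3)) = c^2 - 3*c - 18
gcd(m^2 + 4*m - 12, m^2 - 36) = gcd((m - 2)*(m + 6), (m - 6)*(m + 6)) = m + 6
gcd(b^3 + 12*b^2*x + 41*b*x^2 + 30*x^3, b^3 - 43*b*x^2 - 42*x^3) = b^2 + 7*b*x + 6*x^2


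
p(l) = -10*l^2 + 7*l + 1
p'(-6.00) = 127.00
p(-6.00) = -401.00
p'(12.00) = -233.00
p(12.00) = -1355.00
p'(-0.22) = 11.40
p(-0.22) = -1.02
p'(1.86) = -30.20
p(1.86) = -20.58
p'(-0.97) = 26.40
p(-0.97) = -15.20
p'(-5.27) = 112.40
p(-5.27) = -313.62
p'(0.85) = -10.00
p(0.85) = -0.27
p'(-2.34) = 53.80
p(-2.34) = -70.14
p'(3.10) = -55.00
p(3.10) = -73.40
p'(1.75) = -28.00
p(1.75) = -17.38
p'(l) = 7 - 20*l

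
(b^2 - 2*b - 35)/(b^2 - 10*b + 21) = (b + 5)/(b - 3)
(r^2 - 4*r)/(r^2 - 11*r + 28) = r/(r - 7)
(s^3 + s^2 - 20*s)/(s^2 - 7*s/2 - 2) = 2*s*(s + 5)/(2*s + 1)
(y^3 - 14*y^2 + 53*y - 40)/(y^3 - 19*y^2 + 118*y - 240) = (y - 1)/(y - 6)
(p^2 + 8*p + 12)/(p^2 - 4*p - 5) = (p^2 + 8*p + 12)/(p^2 - 4*p - 5)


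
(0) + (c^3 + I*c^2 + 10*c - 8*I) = c^3 + I*c^2 + 10*c - 8*I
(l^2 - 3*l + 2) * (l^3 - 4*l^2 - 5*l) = l^5 - 7*l^4 + 9*l^3 + 7*l^2 - 10*l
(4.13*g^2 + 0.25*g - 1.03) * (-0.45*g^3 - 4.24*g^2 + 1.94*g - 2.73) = -1.8585*g^5 - 17.6237*g^4 + 7.4157*g^3 - 6.4227*g^2 - 2.6807*g + 2.8119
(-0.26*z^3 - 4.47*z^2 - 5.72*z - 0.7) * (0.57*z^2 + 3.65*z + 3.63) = -0.1482*z^5 - 3.4969*z^4 - 20.5197*z^3 - 37.5031*z^2 - 23.3186*z - 2.541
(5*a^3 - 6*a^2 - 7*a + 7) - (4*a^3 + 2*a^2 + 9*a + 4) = a^3 - 8*a^2 - 16*a + 3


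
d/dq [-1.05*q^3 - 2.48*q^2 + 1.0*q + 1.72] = -3.15*q^2 - 4.96*q + 1.0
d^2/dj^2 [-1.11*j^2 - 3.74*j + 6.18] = -2.22000000000000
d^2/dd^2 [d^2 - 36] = 2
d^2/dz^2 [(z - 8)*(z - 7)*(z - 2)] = 6*z - 34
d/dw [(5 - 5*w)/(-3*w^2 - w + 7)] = 5*(3*w^2 + w - (w - 1)*(6*w + 1) - 7)/(3*w^2 + w - 7)^2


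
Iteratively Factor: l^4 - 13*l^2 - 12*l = (l - 4)*(l^3 + 4*l^2 + 3*l) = (l - 4)*(l + 1)*(l^2 + 3*l) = l*(l - 4)*(l + 1)*(l + 3)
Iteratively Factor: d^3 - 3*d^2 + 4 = (d - 2)*(d^2 - d - 2) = (d - 2)^2*(d + 1)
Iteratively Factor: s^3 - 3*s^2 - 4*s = (s)*(s^2 - 3*s - 4) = s*(s + 1)*(s - 4)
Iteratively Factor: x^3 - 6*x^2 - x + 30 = (x + 2)*(x^2 - 8*x + 15) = (x - 5)*(x + 2)*(x - 3)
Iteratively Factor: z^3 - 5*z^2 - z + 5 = (z - 5)*(z^2 - 1) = (z - 5)*(z + 1)*(z - 1)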